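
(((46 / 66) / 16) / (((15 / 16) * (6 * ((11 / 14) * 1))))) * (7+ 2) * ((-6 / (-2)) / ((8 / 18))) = 1449 / 2420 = 0.60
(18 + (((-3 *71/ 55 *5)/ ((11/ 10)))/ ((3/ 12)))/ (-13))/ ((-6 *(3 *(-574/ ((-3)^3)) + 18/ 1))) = -55251/ 1157728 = -0.05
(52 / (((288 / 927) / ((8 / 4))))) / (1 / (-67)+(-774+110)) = -89713 / 177956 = -0.50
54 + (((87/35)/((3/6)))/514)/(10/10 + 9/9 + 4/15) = 3303225/61166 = 54.00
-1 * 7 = -7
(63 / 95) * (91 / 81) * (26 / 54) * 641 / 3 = 76.65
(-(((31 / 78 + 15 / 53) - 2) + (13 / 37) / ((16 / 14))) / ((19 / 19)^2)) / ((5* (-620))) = -619243 / 1896679200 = -0.00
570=570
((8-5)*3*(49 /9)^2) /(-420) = -0.64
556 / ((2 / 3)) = 834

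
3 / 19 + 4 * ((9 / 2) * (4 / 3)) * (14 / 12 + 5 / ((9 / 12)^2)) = 13765 / 57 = 241.49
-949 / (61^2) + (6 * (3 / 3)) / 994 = -460490 / 1849337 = -0.25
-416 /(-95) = 416 /95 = 4.38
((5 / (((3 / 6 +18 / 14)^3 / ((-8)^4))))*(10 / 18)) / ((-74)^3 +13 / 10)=-0.00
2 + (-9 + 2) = -5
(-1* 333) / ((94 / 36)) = -5994 / 47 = -127.53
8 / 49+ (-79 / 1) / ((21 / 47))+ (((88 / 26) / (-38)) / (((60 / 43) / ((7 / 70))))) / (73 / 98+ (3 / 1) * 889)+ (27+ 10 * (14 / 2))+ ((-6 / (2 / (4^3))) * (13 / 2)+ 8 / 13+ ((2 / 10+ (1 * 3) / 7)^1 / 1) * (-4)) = -210347088595771 / 158209810850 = -1329.55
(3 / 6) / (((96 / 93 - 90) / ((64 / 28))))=-124 / 9653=-0.01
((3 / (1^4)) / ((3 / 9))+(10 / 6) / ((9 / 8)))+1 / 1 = 310 / 27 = 11.48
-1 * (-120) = 120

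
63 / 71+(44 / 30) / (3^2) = 10067 / 9585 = 1.05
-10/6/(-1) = 5/3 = 1.67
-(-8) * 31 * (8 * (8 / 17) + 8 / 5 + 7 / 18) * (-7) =-7641004 / 765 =-9988.24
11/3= 3.67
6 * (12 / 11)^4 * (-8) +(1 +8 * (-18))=-3088991 / 14641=-210.98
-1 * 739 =-739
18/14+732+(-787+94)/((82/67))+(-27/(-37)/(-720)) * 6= 70955277/424760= 167.05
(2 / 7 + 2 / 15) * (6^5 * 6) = 684288 / 35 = 19551.09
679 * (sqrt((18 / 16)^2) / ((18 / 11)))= 7469 / 16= 466.81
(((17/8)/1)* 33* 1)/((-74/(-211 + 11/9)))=22066/111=198.79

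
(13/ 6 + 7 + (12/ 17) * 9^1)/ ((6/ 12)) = 1583/ 51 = 31.04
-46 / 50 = -23 / 25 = -0.92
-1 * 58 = -58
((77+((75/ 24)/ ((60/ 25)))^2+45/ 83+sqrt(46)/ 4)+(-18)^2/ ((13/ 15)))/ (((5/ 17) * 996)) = 17 * sqrt(46)/ 19920+76593393631/ 49521438720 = 1.55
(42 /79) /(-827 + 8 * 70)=-0.00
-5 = -5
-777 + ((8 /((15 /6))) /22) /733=-31324747 /40315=-777.00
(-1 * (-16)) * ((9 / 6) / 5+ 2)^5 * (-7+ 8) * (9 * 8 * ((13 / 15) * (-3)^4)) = 81329630148 / 15625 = 5205096.33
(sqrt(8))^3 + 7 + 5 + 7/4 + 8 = 87/4 + 16* sqrt(2) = 44.38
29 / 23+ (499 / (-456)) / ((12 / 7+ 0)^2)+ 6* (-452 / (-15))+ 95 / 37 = 51481205411 / 279400320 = 184.26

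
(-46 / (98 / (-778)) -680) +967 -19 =31026 / 49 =633.18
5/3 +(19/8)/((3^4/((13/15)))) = 16447/9720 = 1.69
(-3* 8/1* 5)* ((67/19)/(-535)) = 1608/2033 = 0.79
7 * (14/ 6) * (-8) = -130.67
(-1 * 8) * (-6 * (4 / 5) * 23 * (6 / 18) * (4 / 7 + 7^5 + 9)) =173277952 / 35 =4950798.63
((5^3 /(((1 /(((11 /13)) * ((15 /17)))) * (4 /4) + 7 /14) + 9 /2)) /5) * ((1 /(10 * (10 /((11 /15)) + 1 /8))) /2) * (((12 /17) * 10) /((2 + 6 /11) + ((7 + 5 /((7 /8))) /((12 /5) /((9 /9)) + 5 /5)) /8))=31944000 /951567643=0.03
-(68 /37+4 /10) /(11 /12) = -4968 /2035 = -2.44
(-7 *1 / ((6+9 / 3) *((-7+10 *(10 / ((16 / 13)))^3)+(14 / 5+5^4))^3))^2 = 215504279044096000000 / 16365992195261213704454523093987780834306081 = 0.00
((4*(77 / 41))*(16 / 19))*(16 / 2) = 39424 / 779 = 50.61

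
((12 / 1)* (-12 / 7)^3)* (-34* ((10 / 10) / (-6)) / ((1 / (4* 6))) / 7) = -2820096 / 2401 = -1174.55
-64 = -64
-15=-15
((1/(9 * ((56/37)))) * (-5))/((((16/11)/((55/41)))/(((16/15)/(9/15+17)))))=-10175/495936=-0.02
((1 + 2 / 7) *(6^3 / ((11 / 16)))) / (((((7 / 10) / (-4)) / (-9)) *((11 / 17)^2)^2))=935221386240 / 7891499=118509.98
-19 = -19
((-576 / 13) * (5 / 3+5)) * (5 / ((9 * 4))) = -1600 / 39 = -41.03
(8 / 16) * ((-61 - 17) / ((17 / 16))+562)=4153 / 17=244.29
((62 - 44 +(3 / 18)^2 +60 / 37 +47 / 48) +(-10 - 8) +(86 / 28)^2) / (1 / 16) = 193.00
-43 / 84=-0.51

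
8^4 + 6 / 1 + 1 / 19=77939 / 19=4102.05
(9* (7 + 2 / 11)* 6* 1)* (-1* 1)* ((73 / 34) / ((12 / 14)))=-363321 / 374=-971.45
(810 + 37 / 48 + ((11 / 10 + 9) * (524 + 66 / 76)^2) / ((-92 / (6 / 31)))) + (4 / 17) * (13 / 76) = -264788299565 / 52508172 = -5042.80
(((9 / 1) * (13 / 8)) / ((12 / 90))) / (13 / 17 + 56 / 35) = 49725 / 1072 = 46.39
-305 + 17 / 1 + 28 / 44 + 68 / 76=-59872 / 209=-286.47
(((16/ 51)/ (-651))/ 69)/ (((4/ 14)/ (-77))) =616/ 327267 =0.00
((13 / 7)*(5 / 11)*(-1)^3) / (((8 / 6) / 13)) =-2535 / 308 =-8.23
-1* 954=-954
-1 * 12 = -12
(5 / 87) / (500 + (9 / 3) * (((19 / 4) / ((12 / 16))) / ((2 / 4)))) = 5 / 46806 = 0.00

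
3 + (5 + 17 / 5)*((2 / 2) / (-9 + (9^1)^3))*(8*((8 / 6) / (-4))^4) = 18232 / 6075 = 3.00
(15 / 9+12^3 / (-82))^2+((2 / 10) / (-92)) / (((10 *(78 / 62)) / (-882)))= 170432235953 / 452357100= 376.76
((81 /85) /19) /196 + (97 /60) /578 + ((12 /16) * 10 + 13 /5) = 326198077 /32287080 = 10.10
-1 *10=-10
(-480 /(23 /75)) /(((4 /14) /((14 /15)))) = -117600 /23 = -5113.04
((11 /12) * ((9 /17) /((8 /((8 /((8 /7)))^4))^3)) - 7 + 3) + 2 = 13119324.68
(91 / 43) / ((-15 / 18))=-546 / 215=-2.54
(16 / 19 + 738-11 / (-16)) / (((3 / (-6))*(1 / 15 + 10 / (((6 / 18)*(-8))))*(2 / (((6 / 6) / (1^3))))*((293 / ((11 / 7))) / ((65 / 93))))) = 61824675 / 82146652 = 0.75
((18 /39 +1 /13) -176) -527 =-9132 /13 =-702.46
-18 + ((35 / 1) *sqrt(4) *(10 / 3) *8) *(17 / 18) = 47114 / 27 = 1744.96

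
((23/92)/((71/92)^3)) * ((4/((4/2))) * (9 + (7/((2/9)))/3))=7592208/357911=21.21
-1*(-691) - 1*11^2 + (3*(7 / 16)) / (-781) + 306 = 10946475 / 12496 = 876.00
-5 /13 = -0.38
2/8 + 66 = 66.25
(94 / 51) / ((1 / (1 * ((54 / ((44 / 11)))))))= 423 / 17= 24.88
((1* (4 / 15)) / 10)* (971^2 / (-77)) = -1885682 / 5775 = -326.53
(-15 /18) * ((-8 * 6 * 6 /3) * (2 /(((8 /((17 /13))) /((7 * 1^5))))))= 2380 /13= 183.08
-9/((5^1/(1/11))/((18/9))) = -0.33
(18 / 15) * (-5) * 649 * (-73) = 284262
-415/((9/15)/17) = -35275/3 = -11758.33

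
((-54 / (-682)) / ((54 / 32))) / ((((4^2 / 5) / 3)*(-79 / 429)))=-585 / 2449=-0.24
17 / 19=0.89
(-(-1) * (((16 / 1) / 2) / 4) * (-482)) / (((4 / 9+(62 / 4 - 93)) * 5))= 17352 / 6935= 2.50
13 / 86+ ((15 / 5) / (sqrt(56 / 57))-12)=-1019 / 86+ 3 * sqrt(798) / 28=-8.82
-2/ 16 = -1/ 8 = -0.12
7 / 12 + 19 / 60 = 9 / 10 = 0.90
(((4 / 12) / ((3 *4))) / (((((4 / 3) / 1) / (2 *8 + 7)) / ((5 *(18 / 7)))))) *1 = 345 / 56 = 6.16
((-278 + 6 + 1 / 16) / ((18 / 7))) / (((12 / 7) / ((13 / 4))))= -2771587 / 13824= -200.49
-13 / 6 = -2.17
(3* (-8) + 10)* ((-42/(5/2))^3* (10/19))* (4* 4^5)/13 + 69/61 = 4146538643547/376675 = 11008266.13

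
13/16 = 0.81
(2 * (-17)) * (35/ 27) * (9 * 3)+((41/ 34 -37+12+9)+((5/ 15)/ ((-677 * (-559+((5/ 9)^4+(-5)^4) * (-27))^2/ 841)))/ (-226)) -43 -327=-36768387187053074534308/ 23348059771768659173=-1574.79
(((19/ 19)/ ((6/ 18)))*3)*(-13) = -117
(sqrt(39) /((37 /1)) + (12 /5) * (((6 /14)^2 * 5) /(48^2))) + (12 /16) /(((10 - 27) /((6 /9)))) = -1517 /53312 + sqrt(39) /37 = 0.14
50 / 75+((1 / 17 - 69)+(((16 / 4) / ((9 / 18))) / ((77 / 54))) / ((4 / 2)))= -257098 / 3927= -65.47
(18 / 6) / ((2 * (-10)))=-3 / 20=-0.15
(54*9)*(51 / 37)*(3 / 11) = 74358 / 407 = 182.70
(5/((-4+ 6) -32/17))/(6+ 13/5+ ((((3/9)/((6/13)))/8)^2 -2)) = 4406400/685133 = 6.43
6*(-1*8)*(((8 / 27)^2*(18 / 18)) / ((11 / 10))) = -10240 / 2673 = -3.83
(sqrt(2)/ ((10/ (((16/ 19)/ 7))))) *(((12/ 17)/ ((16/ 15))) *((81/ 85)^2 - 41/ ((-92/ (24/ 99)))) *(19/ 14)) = 16716747 *sqrt(2)/ 1522661525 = 0.02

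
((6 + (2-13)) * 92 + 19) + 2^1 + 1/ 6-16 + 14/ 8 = -5437/ 12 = -453.08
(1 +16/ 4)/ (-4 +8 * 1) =5/ 4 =1.25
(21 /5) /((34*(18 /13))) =91 /1020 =0.09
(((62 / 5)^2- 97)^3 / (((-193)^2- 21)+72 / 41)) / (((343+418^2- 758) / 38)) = 741930780987 / 692887353593750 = 0.00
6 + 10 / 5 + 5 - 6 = 7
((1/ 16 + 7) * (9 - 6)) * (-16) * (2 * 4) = -2712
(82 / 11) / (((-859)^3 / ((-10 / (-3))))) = -0.00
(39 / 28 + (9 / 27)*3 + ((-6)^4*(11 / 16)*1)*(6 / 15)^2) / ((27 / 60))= 101467 / 315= 322.12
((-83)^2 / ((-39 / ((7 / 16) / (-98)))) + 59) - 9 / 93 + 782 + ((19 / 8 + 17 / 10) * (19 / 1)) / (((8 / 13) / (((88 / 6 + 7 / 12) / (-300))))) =301615424953 / 361088000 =835.30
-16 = -16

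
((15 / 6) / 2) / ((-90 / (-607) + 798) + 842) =607 / 796456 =0.00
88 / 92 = 22 / 23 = 0.96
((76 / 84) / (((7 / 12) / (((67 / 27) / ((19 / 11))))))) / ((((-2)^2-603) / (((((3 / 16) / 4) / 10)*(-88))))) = 8107 / 5283180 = 0.00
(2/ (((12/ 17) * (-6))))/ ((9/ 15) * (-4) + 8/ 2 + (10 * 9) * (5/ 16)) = -170/ 10701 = -0.02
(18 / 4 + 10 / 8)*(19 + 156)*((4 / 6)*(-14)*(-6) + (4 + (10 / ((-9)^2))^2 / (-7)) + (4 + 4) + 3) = 1874912275 / 26244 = 71441.56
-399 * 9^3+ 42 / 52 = -7562625 / 26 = -290870.19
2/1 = 2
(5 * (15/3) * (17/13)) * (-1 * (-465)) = 197625/13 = 15201.92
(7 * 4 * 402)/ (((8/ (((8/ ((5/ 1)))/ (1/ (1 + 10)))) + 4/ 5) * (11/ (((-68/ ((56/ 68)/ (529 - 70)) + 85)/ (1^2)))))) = -30844120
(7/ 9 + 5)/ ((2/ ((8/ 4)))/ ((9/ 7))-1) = -26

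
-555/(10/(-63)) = 3496.50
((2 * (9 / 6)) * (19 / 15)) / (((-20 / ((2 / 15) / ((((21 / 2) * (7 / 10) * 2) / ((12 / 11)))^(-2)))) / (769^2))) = -3264252992539 / 1200000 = -2720210.83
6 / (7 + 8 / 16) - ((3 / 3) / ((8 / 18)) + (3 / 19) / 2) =-581 / 380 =-1.53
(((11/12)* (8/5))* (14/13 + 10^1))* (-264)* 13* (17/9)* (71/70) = -18694016/175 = -106822.95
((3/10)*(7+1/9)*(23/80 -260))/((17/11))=-457094/1275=-358.51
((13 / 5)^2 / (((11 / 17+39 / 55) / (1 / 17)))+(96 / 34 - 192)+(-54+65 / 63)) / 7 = -34.55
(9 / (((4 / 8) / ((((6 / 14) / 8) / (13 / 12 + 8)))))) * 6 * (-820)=-398520 / 763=-522.31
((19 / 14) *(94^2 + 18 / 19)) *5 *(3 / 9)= 59965 / 3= 19988.33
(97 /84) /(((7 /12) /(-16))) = -1552 /49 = -31.67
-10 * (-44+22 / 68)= 7425 / 17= 436.76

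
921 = 921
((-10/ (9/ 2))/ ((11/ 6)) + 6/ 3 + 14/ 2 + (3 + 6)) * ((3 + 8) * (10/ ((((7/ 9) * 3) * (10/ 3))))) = 1662/ 7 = 237.43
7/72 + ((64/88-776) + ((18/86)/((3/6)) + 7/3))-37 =-27565729/34056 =-809.42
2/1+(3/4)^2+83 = 1369/16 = 85.56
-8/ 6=-4/ 3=-1.33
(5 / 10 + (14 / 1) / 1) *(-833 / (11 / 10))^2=1006139050 / 121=8315198.76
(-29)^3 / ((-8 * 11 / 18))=4988.66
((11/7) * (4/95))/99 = 4/5985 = 0.00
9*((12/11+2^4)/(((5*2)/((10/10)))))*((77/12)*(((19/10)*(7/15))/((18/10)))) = 48.62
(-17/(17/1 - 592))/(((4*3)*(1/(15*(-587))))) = -9979/460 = -21.69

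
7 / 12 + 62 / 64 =149 / 96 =1.55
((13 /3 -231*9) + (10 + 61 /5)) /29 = -30787 /435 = -70.77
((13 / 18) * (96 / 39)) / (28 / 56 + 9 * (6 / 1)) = 32 / 981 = 0.03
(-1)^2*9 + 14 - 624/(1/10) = -6217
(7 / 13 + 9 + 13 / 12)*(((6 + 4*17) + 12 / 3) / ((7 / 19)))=2248.79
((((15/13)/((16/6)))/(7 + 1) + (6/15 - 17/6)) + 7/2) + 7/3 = 3.45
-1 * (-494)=494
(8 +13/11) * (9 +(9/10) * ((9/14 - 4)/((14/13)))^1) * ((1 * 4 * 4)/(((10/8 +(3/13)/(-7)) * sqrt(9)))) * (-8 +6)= -85019376/170555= -498.49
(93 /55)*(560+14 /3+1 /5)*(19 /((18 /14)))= 34934179 /2475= 14114.82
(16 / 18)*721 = 5768 / 9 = 640.89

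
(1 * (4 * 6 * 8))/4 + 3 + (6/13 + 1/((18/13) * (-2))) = 23915/468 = 51.10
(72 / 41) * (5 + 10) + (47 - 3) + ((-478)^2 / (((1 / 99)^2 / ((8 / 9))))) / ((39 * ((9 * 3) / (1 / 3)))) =9069085276 / 14391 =630191.46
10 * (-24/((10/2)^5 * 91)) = -0.00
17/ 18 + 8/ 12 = 29/ 18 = 1.61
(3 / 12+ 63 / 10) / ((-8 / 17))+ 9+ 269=42253 / 160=264.08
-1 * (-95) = 95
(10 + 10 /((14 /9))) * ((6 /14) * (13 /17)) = 4485 /833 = 5.38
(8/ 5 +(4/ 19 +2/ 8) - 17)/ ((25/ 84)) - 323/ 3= -1124776/ 7125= -157.86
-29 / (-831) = 29 / 831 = 0.03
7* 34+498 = 736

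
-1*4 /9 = -4 /9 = -0.44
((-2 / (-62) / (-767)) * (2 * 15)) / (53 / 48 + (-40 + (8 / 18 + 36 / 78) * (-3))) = 1440 / 47493643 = 0.00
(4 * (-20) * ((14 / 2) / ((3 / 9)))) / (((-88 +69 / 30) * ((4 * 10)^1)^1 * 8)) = 105 / 1714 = 0.06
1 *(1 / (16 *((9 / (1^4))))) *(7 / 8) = 7 / 1152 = 0.01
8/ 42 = 4/ 21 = 0.19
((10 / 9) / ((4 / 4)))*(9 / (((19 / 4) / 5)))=200 / 19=10.53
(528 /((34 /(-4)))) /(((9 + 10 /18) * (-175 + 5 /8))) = 4224 /113305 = 0.04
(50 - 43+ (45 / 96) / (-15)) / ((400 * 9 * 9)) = 223 / 1036800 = 0.00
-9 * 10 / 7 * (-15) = 1350 / 7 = 192.86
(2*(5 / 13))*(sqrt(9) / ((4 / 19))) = 285 / 26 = 10.96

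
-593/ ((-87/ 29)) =593/ 3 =197.67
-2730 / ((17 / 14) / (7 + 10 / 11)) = -3325140 / 187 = -17781.50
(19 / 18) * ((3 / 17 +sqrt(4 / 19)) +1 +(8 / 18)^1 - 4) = -3458 / 1377 +sqrt(19) / 9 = -2.03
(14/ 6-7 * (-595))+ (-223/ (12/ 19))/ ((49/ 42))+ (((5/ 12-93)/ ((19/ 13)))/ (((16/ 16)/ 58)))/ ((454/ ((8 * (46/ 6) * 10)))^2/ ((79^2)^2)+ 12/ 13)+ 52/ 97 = -3522946591178949839789/ 30622447456810616358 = -115.04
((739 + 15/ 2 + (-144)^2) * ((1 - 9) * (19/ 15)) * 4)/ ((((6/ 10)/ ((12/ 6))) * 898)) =-13061360/ 4041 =-3232.21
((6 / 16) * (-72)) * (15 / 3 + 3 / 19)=-2646 / 19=-139.26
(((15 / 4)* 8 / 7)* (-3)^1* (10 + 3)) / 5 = -234 / 7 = -33.43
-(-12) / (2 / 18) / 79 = 108 / 79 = 1.37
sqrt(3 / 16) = sqrt(3) / 4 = 0.43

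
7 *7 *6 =294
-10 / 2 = -5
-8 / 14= -4 / 7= -0.57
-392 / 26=-196 / 13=-15.08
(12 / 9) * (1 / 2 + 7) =10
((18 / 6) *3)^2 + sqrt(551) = sqrt(551) + 81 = 104.47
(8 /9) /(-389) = -8 /3501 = -0.00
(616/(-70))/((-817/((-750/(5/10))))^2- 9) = 19800000/19582511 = 1.01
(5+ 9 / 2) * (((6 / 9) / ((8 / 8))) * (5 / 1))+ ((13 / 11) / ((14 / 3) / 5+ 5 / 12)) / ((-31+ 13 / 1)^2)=761870 / 24057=31.67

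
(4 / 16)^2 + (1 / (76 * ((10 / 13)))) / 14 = 339 / 5320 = 0.06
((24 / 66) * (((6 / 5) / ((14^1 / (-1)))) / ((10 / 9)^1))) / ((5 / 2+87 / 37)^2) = -0.00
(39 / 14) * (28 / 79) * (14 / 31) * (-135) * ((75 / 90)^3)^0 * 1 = -147420 / 2449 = -60.20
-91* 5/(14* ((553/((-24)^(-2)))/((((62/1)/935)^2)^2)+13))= -60028865/30430148488496546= -0.00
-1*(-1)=1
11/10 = 1.10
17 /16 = 1.06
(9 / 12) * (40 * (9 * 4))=1080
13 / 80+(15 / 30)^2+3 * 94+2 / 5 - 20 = 262.81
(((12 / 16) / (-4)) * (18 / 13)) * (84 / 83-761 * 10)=8525871 / 4316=1975.41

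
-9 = -9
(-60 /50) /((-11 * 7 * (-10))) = -0.00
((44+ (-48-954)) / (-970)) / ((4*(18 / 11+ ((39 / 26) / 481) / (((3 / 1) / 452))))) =2534389 / 21619360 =0.12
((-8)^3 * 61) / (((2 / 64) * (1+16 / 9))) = -8994816 / 25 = -359792.64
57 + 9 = 66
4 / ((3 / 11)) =14.67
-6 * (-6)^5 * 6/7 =279936/7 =39990.86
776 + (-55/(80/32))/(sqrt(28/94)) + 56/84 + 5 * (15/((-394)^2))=736.36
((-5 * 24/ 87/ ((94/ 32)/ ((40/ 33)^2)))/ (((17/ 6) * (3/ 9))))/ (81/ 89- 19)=18227200/ 451394251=0.04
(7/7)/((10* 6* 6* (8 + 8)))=1/5760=0.00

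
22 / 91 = 0.24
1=1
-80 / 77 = -1.04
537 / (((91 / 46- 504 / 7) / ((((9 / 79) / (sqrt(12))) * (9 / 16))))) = -333477 * sqrt(3) / 4071344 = -0.14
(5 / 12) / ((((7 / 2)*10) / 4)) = 1 / 21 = 0.05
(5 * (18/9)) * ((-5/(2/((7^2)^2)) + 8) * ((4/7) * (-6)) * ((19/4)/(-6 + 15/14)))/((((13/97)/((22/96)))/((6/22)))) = -92373.44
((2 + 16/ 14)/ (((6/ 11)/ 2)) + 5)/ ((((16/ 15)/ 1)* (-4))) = -1735/ 448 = -3.87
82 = 82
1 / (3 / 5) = 5 / 3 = 1.67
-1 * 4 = -4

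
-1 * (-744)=744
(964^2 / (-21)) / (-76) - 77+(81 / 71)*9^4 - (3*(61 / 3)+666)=205763447 / 28329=7263.35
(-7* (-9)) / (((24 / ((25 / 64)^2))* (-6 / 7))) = -30625 / 65536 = -0.47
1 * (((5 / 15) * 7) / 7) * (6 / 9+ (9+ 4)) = 41 / 9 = 4.56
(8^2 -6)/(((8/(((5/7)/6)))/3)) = 145/56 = 2.59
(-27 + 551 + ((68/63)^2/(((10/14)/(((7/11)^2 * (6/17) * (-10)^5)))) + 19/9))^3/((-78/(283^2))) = 33037933882250922577394598875/2719831542714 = 12147051522640929.72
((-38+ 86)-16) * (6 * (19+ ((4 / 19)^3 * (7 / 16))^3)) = 1177164725712576 / 322687697779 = 3648.00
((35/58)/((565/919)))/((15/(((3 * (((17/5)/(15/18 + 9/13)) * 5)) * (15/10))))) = 107523/32770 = 3.28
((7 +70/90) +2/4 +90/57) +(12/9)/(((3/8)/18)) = 25259/342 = 73.86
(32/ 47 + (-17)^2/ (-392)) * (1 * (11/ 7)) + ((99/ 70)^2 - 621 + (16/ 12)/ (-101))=-604820551501/ 976932600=-619.10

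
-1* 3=-3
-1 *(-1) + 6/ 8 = 7/ 4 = 1.75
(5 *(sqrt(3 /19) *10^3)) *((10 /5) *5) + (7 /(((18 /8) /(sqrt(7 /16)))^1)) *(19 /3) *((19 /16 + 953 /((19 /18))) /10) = 384755 *sqrt(7) /864 + 50000 *sqrt(57) /19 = 21046.19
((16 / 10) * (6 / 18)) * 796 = 6368 / 15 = 424.53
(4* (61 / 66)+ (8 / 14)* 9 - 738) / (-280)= 42109 / 16170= 2.60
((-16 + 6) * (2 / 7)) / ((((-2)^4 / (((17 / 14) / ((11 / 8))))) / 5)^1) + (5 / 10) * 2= 114 / 539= 0.21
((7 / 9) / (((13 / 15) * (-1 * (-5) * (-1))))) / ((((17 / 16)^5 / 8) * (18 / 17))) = -29360128 / 29315871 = -1.00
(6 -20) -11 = -25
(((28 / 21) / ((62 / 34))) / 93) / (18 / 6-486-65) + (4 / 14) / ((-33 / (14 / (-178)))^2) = -14450299 / 1135669200633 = -0.00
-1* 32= -32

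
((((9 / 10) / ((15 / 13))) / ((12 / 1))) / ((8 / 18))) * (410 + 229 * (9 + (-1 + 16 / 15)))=727233 / 2000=363.62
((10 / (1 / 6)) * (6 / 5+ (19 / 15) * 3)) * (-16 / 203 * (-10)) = 48000 / 203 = 236.45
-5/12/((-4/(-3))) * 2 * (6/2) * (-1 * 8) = 15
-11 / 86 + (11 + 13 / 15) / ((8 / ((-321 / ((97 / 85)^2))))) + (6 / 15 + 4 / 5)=-2949882927 / 8091740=-364.55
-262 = -262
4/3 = 1.33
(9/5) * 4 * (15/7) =108/7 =15.43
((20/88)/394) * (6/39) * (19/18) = 95/1014156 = 0.00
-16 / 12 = -4 / 3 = -1.33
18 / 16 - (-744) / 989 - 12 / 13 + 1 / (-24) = 140789 / 154284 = 0.91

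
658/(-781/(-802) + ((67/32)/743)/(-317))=1988695635136/2943168509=675.70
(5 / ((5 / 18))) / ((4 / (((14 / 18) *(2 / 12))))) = 0.58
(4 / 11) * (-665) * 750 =-1995000 / 11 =-181363.64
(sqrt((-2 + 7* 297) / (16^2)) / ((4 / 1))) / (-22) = -sqrt(2077) / 1408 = -0.03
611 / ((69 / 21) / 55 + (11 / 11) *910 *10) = 235235 / 3503523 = 0.07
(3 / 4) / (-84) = -0.01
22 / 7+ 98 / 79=2424 / 553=4.38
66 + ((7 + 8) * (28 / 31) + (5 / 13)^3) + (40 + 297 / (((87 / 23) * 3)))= 287925966 / 1975103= 145.78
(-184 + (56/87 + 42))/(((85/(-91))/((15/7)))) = 159874/493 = 324.29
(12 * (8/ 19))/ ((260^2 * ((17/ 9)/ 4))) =0.00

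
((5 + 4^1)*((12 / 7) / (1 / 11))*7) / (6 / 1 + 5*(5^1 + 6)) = 1188 / 61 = 19.48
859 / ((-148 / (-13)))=11167 / 148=75.45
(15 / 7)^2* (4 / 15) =60 / 49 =1.22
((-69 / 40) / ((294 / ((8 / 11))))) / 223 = -23 / 1201970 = -0.00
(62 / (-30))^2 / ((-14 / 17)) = -16337 / 3150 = -5.19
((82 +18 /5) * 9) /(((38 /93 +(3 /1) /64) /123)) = 2820033792 /13555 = 208043.81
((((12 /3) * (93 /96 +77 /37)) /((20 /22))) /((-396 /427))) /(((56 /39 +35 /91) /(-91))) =1824064151 /2521920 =723.28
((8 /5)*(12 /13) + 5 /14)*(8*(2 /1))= 13352 /455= 29.35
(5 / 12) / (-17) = -5 / 204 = -0.02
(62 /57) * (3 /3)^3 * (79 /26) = 2449 /741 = 3.30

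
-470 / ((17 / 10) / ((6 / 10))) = -2820 / 17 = -165.88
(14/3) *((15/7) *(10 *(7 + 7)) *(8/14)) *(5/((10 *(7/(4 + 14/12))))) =6200/21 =295.24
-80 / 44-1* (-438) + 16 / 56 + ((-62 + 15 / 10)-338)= 5847 / 154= 37.97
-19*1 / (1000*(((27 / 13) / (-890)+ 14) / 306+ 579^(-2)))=-41761083117 / 100549677950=-0.42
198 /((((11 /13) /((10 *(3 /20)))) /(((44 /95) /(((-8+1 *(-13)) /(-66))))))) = 339768 /665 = 510.93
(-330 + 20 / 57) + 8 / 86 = -807742 / 2451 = -329.56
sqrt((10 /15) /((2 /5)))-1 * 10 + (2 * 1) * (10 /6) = -20 /3 + sqrt(15) /3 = -5.38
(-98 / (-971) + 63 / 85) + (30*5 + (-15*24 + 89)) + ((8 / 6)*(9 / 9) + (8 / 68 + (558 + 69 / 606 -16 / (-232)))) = 637446663667 / 1450470090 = 439.48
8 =8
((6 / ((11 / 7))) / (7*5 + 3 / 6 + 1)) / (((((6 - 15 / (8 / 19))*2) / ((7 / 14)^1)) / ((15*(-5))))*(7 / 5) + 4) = 21000 / 1247059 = 0.02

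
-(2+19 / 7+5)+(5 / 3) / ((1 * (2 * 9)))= -3637 / 378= -9.62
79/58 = 1.36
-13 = -13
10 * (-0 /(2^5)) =0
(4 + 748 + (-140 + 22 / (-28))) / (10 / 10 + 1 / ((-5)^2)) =213925 / 364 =587.71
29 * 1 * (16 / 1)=464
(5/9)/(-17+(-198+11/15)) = -25/9642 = -0.00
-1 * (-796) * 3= 2388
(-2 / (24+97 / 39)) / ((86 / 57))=-2223 / 44419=-0.05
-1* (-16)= 16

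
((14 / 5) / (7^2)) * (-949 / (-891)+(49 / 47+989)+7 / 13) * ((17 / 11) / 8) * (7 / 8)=4588751639 / 479072880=9.58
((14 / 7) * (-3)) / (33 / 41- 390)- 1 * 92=-489266 / 5319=-91.98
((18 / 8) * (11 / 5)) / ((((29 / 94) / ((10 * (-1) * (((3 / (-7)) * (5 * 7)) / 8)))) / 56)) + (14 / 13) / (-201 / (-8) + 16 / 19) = 25068820427 / 1488019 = 16847.11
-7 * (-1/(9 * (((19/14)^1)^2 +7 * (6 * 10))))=0.00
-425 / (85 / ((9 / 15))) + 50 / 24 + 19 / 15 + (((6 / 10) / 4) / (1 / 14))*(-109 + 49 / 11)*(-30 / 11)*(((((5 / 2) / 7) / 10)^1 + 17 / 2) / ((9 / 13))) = 17866097 / 2420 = 7382.68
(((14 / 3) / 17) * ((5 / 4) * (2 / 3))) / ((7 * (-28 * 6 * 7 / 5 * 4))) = -25 / 719712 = -0.00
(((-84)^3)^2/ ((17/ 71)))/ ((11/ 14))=349190243426304/ 187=1867327504953.50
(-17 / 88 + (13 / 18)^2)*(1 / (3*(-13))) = -2341 / 277992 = -0.01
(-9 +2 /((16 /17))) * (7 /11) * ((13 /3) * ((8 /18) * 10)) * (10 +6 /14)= -878.70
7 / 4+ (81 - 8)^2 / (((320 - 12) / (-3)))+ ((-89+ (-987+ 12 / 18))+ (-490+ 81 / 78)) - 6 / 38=-184249447 / 114114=-1614.61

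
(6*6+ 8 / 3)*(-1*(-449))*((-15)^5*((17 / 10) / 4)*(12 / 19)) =-3538799407.89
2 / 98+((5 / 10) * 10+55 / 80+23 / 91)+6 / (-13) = 56047 / 10192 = 5.50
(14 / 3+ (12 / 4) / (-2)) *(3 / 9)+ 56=1027 / 18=57.06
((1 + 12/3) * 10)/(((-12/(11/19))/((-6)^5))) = 356400/19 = 18757.89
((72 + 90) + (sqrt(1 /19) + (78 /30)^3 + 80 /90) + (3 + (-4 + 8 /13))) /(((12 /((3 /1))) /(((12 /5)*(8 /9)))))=8*sqrt(19) /285 + 21069392 /219375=96.17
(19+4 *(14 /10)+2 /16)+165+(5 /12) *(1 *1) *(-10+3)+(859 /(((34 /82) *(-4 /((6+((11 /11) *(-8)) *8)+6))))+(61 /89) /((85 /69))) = 4923823897 /181560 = 27119.54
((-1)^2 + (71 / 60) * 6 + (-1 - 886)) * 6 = -26367 / 5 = -5273.40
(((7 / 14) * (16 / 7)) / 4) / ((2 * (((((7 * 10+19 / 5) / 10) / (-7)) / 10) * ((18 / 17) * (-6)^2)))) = -2125 / 59778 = -0.04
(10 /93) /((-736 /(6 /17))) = -5 /96968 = -0.00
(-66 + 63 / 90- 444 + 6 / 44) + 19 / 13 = -363007 / 715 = -507.70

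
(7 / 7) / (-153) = -1 / 153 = -0.01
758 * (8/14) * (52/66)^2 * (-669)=-179877.19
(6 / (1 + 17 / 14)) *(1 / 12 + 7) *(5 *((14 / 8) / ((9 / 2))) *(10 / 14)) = 14875 / 558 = 26.66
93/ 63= 31/ 21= 1.48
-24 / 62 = -0.39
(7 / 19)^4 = 2401 / 130321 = 0.02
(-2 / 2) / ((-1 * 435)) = 1 / 435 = 0.00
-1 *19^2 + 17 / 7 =-2510 / 7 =-358.57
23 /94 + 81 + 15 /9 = 23381 /282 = 82.91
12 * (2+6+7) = 180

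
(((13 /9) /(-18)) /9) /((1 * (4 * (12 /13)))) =-169 /69984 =-0.00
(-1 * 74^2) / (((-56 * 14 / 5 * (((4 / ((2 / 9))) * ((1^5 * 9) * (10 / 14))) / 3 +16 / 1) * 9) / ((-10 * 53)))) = -1813925 / 48132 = -37.69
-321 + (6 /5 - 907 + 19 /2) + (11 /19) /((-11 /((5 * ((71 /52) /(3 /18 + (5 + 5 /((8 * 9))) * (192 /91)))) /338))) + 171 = -132841336547 /126962940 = -1046.30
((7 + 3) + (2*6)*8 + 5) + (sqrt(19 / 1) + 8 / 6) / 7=sqrt(19) / 7 + 2335 / 21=111.81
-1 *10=-10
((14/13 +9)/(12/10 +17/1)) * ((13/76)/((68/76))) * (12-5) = 655/884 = 0.74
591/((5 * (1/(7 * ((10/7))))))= 1182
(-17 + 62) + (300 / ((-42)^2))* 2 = 6665 / 147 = 45.34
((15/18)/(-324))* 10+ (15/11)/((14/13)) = 92845/74844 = 1.24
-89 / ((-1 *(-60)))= -89 / 60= -1.48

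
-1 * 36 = -36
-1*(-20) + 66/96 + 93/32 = 755/32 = 23.59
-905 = -905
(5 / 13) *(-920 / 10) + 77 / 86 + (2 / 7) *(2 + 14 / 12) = -788497 / 23478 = -33.58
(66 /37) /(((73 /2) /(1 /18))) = 22 /8103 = 0.00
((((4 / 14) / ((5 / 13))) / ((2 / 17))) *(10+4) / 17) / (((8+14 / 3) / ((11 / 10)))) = 0.45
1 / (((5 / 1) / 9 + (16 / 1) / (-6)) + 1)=-9 / 10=-0.90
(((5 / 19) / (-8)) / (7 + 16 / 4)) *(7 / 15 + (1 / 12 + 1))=-31 / 6688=-0.00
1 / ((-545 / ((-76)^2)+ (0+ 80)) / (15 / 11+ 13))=0.18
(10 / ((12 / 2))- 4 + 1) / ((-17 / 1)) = 4 / 51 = 0.08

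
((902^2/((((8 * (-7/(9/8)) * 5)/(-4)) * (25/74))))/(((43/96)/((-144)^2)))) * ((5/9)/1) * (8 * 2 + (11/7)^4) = 397432811893911552/18067525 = 21997081055.31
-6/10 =-3/5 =-0.60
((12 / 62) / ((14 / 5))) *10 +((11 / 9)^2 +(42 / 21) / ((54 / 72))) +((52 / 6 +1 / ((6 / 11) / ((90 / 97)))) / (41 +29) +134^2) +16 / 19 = 17961.84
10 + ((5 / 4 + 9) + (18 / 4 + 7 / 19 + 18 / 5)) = 10913 / 380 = 28.72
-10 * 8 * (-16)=1280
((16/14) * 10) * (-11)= -880/7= -125.71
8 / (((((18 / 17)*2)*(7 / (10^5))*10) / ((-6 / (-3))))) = 10793.65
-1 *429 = -429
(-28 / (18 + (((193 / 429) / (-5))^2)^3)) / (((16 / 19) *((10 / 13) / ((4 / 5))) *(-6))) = 118179978886304960625 / 369098846037299911684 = 0.32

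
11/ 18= 0.61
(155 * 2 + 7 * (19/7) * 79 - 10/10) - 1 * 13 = 1797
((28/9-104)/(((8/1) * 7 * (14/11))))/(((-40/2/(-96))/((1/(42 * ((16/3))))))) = -0.03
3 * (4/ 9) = 4/ 3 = 1.33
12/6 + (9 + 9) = 20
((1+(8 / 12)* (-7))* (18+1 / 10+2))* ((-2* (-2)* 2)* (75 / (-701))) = 63.08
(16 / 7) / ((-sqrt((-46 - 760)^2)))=-8 / 2821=-0.00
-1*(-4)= 4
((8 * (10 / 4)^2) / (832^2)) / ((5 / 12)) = 15 / 86528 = 0.00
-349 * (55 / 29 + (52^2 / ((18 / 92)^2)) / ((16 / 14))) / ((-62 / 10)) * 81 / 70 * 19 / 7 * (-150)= -1639178492.17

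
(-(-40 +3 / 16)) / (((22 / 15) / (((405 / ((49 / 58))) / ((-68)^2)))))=2.81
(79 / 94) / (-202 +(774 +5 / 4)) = 158 / 107771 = 0.00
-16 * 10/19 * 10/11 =-1600/209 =-7.66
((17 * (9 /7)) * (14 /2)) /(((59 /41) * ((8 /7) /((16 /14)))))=6273 /59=106.32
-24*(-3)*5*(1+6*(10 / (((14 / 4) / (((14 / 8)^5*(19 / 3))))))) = 10270035 / 16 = 641877.19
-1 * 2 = -2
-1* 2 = -2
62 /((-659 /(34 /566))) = -1054 /186497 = -0.01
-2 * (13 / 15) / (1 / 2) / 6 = -26 / 45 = -0.58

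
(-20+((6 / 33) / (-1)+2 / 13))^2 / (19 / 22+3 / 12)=360.19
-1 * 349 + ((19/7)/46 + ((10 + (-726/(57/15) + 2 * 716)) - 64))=838.01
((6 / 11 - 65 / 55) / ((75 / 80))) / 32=-7 / 330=-0.02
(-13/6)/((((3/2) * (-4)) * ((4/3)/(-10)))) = -65/24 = -2.71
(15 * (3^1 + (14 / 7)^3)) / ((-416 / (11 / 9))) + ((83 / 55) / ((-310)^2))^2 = -1056349293290783 / 2179047799500000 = -0.48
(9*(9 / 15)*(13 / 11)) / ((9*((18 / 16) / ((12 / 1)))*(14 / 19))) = 3952 / 385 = 10.26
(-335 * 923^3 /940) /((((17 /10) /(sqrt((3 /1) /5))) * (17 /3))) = -22533107.76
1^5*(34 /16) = 17 /8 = 2.12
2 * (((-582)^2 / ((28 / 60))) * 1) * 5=50808600 / 7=7258371.43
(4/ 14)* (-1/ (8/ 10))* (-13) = 65/ 14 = 4.64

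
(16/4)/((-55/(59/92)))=-59/1265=-0.05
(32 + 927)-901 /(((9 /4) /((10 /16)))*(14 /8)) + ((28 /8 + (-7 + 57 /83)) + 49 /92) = 391446707 /481068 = 813.70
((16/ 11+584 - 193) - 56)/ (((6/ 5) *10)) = 3701/ 132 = 28.04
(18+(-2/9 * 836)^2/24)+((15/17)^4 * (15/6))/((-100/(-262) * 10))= 236476999921/162364824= 1456.45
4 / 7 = 0.57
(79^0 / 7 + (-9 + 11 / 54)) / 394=-3271 / 148932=-0.02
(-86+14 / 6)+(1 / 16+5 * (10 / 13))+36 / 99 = -544963 / 6864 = -79.39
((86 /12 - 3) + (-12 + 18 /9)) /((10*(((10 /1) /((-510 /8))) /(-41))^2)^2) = -44605962666909 /163840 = -272253190.11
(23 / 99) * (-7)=-161 / 99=-1.63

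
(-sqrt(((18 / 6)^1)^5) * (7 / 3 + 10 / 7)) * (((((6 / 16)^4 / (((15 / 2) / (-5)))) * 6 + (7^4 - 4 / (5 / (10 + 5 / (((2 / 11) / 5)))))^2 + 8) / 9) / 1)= -60233970359 * sqrt(3) / 3072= -33961034.18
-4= -4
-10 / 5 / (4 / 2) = -1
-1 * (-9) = 9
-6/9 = -2/3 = -0.67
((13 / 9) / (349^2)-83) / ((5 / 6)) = -99.60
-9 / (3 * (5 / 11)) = -33 / 5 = -6.60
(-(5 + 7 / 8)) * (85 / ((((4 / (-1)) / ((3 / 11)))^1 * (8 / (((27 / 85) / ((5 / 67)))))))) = 255069 / 14080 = 18.12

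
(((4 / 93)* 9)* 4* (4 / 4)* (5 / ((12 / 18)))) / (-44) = -90 / 341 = -0.26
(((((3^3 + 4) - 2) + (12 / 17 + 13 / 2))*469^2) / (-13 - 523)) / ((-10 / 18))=36372357 / 1360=26744.38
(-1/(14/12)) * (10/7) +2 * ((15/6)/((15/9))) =87/49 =1.78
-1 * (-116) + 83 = 199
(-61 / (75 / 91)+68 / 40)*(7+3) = -10847 / 15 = -723.13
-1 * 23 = -23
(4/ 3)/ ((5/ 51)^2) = 3468/ 25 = 138.72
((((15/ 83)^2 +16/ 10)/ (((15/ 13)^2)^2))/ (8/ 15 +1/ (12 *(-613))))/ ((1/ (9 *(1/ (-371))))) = -3938365514564/ 93979062016875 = -0.04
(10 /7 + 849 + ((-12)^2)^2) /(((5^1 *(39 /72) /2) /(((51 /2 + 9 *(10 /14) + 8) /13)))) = 31188072 /637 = 48960.87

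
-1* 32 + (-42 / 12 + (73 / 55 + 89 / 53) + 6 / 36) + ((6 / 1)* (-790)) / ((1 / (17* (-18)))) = 12683815102 / 8745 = 1450407.67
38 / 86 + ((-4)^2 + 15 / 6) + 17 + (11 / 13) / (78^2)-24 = 40614215 / 3400956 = 11.94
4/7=0.57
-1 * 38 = -38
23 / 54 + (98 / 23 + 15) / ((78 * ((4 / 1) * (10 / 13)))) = 25147 / 49680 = 0.51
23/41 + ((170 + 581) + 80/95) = 586122/779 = 752.40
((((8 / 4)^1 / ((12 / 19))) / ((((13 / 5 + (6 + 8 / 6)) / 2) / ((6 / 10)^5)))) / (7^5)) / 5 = 4617 / 7825759375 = 0.00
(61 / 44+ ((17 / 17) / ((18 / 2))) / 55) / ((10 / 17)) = 46733 / 19800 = 2.36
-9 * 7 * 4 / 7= -36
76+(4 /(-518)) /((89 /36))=1751804 /23051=76.00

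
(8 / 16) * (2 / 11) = 1 / 11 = 0.09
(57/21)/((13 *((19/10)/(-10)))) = -100/91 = -1.10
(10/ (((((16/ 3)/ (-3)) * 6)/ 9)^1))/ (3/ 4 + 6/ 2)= -9/ 4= -2.25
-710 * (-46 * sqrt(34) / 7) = 32660 * sqrt(34) / 7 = 27205.56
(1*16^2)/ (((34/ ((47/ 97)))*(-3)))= -6016/ 4947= -1.22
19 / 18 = 1.06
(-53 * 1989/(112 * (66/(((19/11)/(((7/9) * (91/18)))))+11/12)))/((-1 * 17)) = 0.37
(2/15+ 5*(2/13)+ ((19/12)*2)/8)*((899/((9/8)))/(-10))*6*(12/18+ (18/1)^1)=-11620.71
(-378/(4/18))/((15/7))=-3969/5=-793.80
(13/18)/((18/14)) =0.56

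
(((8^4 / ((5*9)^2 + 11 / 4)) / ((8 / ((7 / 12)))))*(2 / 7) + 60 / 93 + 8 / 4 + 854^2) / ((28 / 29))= 7977056971711 / 10560522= 755365.78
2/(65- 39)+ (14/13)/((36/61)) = 1.90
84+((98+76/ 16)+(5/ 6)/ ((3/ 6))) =2261/ 12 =188.42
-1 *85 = -85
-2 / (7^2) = -2 / 49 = -0.04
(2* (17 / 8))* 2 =17 / 2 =8.50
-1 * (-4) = 4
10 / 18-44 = -391 / 9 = -43.44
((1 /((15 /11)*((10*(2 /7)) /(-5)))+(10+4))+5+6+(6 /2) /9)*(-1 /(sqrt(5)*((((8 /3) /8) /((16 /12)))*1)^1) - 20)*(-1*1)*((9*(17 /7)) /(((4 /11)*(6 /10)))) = 269841*sqrt(5) /140+1349205 /28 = 52495.77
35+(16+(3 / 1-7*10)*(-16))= 1123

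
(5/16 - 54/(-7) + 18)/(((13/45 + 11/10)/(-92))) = -120681/70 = -1724.01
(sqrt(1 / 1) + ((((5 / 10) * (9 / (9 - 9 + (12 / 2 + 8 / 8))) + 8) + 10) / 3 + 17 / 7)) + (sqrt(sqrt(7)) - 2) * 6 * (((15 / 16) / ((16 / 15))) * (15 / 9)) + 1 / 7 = -3491 / 448 + 1125 * 7^(1 / 4) / 128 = 6.50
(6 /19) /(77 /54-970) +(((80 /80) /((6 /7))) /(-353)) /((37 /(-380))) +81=3155317824529 /38938380531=81.03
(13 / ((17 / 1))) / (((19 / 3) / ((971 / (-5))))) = -37869 / 1615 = -23.45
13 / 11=1.18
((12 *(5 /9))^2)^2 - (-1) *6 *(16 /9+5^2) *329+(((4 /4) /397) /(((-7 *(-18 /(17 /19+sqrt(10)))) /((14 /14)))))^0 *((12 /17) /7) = 528552086 /9639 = 54834.74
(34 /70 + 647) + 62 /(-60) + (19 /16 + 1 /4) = 647.89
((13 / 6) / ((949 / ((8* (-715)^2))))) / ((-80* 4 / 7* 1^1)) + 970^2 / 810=90572815 / 94608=957.35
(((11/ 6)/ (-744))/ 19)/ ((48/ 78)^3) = -24167/ 43425792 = -0.00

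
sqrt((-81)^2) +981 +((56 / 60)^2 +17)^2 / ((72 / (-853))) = -2721.73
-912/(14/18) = -8208/7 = -1172.57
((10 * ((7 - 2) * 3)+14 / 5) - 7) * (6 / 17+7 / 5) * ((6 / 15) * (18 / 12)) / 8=325863 / 17000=19.17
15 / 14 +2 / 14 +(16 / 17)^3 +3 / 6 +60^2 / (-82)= -58311052 / 1410031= -41.35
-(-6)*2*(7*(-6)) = -504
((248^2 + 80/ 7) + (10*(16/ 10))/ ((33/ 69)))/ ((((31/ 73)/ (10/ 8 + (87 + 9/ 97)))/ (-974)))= -12471290011.41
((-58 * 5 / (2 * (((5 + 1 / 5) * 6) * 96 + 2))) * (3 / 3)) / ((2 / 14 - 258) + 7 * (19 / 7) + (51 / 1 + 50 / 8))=2030 / 7620381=0.00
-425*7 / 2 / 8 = -2975 / 16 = -185.94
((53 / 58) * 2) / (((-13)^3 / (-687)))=36411 / 63713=0.57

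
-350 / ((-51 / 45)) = 5250 / 17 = 308.82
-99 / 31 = -3.19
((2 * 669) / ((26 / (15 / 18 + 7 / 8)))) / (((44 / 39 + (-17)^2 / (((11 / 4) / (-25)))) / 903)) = -272452257 / 9012928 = -30.23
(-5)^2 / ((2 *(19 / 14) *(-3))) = -3.07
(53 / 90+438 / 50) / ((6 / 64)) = 99.72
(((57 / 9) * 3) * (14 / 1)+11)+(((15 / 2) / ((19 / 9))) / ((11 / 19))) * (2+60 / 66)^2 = 437807 / 1331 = 328.93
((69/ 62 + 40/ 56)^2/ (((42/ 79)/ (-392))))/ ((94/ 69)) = -1142618633/ 632338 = -1806.97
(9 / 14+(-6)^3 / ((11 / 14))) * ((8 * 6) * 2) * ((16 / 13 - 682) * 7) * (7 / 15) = 644081760 / 11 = 58552887.27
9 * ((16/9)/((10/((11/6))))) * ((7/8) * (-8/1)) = -308/15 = -20.53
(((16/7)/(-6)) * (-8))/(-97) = -64/2037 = -0.03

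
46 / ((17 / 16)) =736 / 17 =43.29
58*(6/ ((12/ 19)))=551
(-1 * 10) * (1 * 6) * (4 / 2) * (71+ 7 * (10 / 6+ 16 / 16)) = -10760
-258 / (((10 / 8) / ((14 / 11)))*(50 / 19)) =-137256 / 1375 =-99.82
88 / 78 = 44 / 39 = 1.13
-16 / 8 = -2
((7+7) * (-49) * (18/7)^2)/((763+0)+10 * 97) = -4536/1733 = -2.62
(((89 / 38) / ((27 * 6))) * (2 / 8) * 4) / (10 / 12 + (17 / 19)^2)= 1691 / 191106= 0.01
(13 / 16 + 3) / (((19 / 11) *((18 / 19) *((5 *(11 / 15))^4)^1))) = 549 / 42592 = 0.01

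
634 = 634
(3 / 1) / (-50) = -3 / 50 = -0.06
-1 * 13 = -13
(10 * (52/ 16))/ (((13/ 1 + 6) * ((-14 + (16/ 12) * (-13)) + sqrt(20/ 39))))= -119145/ 2181352- 195 * sqrt(195)/ 2181352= -0.06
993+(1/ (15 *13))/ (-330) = 63899549/ 64350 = 993.00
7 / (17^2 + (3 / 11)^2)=847 / 34978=0.02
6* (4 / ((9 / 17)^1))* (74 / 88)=38.12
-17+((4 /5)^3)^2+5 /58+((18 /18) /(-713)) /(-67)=-720890092197 /43292468750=-16.65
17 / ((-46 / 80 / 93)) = -63240 / 23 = -2749.57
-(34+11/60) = -2051/60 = -34.18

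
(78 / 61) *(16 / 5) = 1248 / 305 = 4.09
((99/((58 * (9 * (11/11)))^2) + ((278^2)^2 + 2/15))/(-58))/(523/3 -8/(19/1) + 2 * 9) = -536597.23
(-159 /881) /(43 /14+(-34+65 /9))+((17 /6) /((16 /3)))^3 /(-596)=378329780341 /51393397129216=0.01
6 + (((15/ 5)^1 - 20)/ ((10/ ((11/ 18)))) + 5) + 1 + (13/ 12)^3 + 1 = 114329/ 8640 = 13.23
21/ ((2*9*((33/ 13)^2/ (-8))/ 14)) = -20.28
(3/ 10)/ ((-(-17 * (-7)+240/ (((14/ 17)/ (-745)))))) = 21/ 15189670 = 0.00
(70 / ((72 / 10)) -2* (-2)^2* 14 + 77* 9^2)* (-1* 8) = -441700 / 9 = -49077.78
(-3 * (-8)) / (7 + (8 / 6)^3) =648 / 253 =2.56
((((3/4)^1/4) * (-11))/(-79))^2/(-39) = -363/20770048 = -0.00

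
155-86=69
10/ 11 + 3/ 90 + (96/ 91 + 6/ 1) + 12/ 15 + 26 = 208993/ 6006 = 34.80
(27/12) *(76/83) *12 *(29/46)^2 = 431433/43907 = 9.83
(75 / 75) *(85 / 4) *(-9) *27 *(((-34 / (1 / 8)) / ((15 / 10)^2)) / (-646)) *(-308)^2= -1741703040 / 19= -91668581.05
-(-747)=747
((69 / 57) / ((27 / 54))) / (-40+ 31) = -46 / 171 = -0.27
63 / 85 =0.74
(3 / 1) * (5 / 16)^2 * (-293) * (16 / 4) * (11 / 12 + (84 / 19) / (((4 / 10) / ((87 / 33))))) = -552151175 / 53504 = -10319.81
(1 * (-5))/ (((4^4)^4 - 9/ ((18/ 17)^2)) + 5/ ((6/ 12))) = -180/ 154618822727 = -0.00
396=396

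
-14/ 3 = -4.67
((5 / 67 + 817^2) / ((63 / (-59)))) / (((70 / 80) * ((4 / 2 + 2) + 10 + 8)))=-502587488 / 15477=-32473.19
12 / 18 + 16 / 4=14 / 3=4.67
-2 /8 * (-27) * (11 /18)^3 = 1331 /864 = 1.54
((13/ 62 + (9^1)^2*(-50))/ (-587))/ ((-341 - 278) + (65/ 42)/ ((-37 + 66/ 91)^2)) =-8207984565861/ 736430756088143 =-0.01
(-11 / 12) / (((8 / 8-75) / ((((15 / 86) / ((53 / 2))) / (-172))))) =-55 / 116028448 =-0.00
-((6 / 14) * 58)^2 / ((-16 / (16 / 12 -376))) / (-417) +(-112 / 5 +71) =2836678 / 34055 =83.30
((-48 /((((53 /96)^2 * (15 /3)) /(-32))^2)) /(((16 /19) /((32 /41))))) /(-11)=158638912045056 /88965173275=1783.16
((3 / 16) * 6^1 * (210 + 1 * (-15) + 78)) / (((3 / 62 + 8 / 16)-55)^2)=2361177 / 22794752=0.10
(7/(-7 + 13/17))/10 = -119/1060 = -0.11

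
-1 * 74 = -74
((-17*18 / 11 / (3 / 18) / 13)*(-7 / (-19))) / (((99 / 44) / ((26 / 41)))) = -11424 / 8569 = -1.33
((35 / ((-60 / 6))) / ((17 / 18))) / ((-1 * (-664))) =-63 / 11288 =-0.01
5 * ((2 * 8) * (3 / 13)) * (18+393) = 98640 / 13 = 7587.69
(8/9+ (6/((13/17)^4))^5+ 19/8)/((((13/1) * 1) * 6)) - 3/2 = 21317.85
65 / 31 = 2.10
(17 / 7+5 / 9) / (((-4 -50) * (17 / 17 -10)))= 94 / 15309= 0.01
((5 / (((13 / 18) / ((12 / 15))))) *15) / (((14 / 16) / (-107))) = -924480 / 91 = -10159.12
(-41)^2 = 1681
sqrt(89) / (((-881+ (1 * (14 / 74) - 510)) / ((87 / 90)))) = -1073 * sqrt(89) / 1543800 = -0.01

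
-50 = -50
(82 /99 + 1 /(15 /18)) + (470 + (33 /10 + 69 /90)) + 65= 267842 /495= 541.09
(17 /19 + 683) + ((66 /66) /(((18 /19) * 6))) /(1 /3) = 684.42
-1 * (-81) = 81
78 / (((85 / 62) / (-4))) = -19344 / 85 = -227.58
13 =13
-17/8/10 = -17/80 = -0.21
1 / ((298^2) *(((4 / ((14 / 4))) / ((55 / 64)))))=385 / 45467648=0.00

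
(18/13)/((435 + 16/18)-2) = 162/50765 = 0.00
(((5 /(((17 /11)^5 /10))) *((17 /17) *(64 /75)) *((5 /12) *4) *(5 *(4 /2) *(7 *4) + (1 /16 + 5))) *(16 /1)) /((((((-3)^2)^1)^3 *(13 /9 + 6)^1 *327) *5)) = 0.00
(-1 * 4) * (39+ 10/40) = -157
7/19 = 0.37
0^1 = 0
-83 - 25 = -108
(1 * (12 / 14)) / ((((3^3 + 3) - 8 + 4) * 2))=3 / 182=0.02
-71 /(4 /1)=-71 /4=-17.75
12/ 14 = 6/ 7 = 0.86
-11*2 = -22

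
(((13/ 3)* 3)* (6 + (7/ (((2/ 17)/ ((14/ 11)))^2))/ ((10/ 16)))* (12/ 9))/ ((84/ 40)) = 82851184/ 7623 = 10868.58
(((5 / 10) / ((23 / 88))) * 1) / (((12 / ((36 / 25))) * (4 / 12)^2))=1188 / 575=2.07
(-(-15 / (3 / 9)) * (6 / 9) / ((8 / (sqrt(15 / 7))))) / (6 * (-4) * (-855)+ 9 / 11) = 55 * sqrt(105) / 2106804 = 0.00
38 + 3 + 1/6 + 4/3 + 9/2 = 47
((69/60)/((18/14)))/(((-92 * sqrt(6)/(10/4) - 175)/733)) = -103261375/20249604 + 5428598 * sqrt(6)/5062401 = -2.47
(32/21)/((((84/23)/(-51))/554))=-1732912/147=-11788.52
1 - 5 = -4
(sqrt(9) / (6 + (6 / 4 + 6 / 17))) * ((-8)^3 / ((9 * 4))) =-4352 / 801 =-5.43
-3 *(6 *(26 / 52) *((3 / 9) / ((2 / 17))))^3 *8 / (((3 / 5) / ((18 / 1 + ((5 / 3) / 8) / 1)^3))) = -148295288.84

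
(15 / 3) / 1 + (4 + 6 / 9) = 29 / 3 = 9.67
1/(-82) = -1/82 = -0.01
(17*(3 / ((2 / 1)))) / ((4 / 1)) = 51 / 8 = 6.38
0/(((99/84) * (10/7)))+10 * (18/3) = 60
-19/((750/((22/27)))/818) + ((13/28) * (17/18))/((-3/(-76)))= -818843/141750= -5.78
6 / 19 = 0.32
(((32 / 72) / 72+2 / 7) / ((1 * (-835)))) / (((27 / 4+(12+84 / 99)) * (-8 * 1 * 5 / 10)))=3641 / 816534810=0.00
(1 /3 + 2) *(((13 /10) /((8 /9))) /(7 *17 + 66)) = 273 /14800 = 0.02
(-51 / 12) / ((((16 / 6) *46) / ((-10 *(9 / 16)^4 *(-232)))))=-48518595 / 6029312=-8.05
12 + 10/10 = 13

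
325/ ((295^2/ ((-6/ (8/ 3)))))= -117/ 13924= -0.01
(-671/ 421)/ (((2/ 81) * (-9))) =6039/ 842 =7.17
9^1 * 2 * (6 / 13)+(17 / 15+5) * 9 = 4128 / 65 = 63.51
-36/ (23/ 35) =-1260/ 23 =-54.78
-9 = -9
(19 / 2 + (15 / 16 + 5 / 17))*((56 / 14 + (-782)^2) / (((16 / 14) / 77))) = 120267759381 / 272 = 442160880.08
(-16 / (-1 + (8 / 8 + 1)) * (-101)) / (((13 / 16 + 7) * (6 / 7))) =241.32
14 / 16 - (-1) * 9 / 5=107 / 40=2.68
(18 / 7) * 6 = 108 / 7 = 15.43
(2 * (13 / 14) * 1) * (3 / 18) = 13 / 42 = 0.31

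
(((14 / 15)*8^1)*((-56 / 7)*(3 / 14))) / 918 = -32 / 2295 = -0.01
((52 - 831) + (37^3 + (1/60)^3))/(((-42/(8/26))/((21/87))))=-10772784001/122148000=-88.19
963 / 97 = 9.93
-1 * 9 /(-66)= 3 /22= 0.14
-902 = -902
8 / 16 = 1 / 2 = 0.50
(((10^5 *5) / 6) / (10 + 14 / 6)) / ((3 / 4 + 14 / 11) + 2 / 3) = 6600000 / 2627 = 2512.37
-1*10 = -10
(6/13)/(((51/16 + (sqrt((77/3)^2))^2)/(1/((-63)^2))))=0.00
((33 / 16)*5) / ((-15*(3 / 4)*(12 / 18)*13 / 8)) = -11 / 13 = -0.85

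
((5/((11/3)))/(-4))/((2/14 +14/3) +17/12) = -315/5753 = -0.05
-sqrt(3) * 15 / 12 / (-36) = 5 * sqrt(3) / 144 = 0.06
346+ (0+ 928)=1274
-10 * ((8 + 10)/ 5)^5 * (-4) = 15116544/ 625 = 24186.47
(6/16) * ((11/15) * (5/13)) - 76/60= -1811/1560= -1.16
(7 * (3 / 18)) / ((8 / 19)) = 133 / 48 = 2.77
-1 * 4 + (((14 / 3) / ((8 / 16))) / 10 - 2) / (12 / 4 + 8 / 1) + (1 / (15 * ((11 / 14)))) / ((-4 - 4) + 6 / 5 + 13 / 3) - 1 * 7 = -67957 / 6105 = -11.13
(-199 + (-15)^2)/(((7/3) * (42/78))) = 1014/49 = 20.69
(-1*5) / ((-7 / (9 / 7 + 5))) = 4.49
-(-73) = 73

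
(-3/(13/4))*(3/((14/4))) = -72/91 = -0.79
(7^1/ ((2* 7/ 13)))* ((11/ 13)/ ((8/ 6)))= 33/ 8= 4.12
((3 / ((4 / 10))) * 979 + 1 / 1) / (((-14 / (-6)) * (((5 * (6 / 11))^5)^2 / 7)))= 380942955114887 / 393660000000000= 0.97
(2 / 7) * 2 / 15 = 4 / 105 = 0.04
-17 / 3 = -5.67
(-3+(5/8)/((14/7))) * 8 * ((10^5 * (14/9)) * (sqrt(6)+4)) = -120400000/9 - 30100000 * sqrt(6)/9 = -21569960.14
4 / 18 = 0.22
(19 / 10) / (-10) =-19 / 100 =-0.19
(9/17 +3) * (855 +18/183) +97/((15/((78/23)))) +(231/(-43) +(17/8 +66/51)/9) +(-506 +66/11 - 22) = 309269512583/123071160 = 2512.93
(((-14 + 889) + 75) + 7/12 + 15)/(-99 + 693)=11587/7128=1.63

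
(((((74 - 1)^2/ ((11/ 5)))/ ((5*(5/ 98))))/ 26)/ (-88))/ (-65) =261121/ 4089800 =0.06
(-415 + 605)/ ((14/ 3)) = 285/ 7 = 40.71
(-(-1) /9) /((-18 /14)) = -7 /81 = -0.09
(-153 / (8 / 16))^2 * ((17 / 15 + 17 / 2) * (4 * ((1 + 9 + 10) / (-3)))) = -24054048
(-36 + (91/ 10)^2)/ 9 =4681/ 900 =5.20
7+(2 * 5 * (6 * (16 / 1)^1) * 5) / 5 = 967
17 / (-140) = -17 / 140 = -0.12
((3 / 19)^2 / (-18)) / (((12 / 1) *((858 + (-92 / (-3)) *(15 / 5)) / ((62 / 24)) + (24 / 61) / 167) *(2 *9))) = -315797 / 18111102501888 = -0.00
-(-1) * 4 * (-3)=-12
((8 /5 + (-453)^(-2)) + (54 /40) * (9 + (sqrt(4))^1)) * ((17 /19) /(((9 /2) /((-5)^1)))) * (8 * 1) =-4590937108 /35090739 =-130.83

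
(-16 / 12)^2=1.78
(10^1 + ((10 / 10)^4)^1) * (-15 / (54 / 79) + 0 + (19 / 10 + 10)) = -4972 / 45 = -110.49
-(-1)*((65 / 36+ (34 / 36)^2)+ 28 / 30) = 2941 / 810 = 3.63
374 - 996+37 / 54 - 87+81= -33875 / 54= -627.31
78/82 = 39/41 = 0.95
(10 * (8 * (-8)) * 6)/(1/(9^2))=-311040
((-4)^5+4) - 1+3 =-1018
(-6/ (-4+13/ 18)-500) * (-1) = 29392/ 59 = 498.17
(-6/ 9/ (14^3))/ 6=-1/ 24696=-0.00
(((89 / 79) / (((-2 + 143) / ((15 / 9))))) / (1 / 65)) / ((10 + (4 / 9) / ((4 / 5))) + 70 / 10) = 28925 / 586654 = 0.05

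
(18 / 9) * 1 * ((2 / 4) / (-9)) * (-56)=56 / 9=6.22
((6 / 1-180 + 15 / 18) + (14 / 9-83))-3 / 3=-4601 / 18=-255.61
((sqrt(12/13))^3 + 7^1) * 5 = 120 * sqrt(39)/169 + 35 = 39.43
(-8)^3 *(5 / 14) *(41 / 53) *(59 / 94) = -1548160 / 17437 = -88.79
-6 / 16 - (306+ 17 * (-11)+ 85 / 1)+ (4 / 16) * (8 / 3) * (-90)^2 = 41565 / 8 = 5195.62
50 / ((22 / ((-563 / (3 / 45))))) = -19193.18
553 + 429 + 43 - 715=310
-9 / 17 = -0.53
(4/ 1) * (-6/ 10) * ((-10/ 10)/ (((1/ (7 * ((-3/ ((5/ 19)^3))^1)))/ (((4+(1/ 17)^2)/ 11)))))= -1999837476/ 1986875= -1006.52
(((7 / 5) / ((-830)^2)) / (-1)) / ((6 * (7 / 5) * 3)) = -1 / 12400200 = -0.00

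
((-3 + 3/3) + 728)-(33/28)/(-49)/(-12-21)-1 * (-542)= 1739695/1372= 1268.00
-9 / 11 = -0.82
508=508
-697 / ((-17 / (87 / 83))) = 3567 / 83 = 42.98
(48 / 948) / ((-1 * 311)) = -4 / 24569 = -0.00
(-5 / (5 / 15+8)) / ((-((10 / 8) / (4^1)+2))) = 0.26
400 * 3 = 1200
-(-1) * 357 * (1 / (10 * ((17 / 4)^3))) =672 / 1445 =0.47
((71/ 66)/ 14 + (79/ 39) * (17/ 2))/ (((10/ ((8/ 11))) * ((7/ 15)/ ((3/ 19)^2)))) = 1869705/ 27824797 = 0.07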